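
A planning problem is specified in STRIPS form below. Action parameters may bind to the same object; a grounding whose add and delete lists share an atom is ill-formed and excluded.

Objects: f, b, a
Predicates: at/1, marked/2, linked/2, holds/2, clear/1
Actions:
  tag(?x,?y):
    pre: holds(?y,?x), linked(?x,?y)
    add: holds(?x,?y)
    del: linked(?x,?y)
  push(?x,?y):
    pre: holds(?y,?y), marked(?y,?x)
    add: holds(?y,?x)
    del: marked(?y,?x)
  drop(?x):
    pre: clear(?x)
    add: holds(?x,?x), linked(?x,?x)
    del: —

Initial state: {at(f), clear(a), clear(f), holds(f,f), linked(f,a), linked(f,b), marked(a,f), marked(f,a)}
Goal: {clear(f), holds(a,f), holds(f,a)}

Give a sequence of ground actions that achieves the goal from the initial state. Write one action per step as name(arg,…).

push(a,f); drop(a); push(f,a)

1. push(a,f)  →  {at(f), clear(a), clear(f), holds(f,a), holds(f,f), linked(f,a), linked(f,b), marked(a,f)}
2. drop(a)  →  {at(f), clear(a), clear(f), holds(a,a), holds(f,a), holds(f,f), linked(a,a), linked(f,a), linked(f,b), marked(a,f)}
3. push(f,a)  →  {at(f), clear(a), clear(f), holds(a,a), holds(a,f), holds(f,a), holds(f,f), linked(a,a), linked(f,a), linked(f,b)}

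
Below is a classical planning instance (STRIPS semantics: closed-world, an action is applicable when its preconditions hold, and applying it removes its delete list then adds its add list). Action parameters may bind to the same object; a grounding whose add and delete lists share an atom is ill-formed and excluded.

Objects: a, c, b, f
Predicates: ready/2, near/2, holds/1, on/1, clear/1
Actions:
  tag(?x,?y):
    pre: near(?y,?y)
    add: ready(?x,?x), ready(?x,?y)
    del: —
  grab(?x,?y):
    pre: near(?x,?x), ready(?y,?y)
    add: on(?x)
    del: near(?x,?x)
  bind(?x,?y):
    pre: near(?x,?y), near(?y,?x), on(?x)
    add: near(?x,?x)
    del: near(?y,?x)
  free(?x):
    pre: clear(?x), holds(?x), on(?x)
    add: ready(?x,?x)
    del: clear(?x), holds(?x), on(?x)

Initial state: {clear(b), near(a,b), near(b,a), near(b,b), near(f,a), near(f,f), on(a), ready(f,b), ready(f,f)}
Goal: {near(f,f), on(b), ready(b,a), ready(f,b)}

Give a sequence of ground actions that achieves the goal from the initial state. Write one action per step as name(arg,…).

grab(b,f); bind(a,b); tag(b,a)

1. grab(b,f)  →  {clear(b), near(a,b), near(b,a), near(f,a), near(f,f), on(a), on(b), ready(f,b), ready(f,f)}
2. bind(a,b)  →  {clear(b), near(a,a), near(a,b), near(f,a), near(f,f), on(a), on(b), ready(f,b), ready(f,f)}
3. tag(b,a)  →  {clear(b), near(a,a), near(a,b), near(f,a), near(f,f), on(a), on(b), ready(b,a), ready(b,b), ready(f,b), ready(f,f)}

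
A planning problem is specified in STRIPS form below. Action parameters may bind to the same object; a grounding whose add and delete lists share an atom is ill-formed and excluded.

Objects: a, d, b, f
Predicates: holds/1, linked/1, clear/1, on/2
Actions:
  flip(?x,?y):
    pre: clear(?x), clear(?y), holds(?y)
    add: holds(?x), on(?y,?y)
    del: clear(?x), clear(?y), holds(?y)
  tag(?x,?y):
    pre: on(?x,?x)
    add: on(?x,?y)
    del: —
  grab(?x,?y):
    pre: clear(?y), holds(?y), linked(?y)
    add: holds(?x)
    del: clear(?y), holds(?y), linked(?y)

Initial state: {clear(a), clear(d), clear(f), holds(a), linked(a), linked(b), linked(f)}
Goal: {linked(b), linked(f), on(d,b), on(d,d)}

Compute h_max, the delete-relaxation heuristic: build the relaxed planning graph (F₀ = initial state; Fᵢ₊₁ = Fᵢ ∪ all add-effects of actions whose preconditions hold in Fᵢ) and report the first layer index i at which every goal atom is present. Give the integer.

F0 = init (7 atoms)
F1 = F0 ∪ {holds(b), holds(d), holds(f), on(a,a)}  (11 atoms)
F2 = F1 ∪ {on(a,b), on(a,d), on(a,f), on(d,d), on(f,f)}  (16 atoms)
F3 = F2 ∪ {on(d,a), on(d,b), on(d,f), on(f,a), on(f,b), on(f,d)}  (22 atoms)
goal ⊆ F3  ⇒  h_max = 3

3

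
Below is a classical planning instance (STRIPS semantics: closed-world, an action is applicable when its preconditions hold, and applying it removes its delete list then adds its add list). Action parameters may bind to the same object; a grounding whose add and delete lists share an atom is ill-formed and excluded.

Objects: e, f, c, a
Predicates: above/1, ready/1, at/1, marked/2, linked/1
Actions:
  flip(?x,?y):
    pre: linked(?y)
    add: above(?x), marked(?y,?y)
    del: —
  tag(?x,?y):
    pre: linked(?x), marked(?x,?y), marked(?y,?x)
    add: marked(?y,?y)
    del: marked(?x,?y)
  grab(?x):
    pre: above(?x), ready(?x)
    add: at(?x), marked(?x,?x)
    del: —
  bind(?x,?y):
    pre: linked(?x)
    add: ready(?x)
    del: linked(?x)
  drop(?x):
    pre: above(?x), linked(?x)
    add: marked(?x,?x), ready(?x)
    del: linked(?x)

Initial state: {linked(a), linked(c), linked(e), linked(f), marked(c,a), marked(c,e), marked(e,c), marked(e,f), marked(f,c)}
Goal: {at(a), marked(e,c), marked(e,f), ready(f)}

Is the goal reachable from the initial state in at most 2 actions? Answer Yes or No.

No

1. flip(a,e)  →  {above(a), linked(a), linked(c), linked(e), linked(f), marked(c,a), marked(c,e), marked(e,c), marked(e,e), marked(e,f), marked(f,c)}
2. bind(f,e)  →  {above(a), linked(a), linked(c), linked(e), marked(c,a), marked(c,e), marked(e,c), marked(e,e), marked(e,f), marked(f,c), ready(f)}
3. bind(a,e)  →  {above(a), linked(c), linked(e), marked(c,a), marked(c,e), marked(e,c), marked(e,e), marked(e,f), marked(f,c), ready(a), ready(f)}
4. grab(a)  →  {above(a), at(a), linked(c), linked(e), marked(a,a), marked(c,a), marked(c,e), marked(e,c), marked(e,e), marked(e,f), marked(f,c), ready(a), ready(f)}
optimal plan length = 4; 4 > 2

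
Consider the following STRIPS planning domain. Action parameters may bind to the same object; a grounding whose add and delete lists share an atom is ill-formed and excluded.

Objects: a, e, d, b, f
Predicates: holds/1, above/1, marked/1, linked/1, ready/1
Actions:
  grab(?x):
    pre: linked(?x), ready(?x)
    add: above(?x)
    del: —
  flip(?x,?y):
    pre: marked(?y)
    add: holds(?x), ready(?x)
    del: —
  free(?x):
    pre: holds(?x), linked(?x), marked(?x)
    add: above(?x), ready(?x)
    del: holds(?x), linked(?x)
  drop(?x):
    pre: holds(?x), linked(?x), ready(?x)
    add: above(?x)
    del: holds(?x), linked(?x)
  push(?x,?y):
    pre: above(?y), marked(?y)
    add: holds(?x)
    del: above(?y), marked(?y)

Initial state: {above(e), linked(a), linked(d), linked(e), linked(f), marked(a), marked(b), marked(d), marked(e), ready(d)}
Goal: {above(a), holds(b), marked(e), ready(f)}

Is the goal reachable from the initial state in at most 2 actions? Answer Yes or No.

1. flip(a,a)  →  {above(e), holds(a), linked(a), linked(d), linked(e), linked(f), marked(a), marked(b), marked(d), marked(e), ready(a), ready(d)}
2. grab(a)  →  {above(a), above(e), holds(a), linked(a), linked(d), linked(e), linked(f), marked(a), marked(b), marked(d), marked(e), ready(a), ready(d)}
3. flip(b,a)  →  {above(a), above(e), holds(a), holds(b), linked(a), linked(d), linked(e), linked(f), marked(a), marked(b), marked(d), marked(e), ready(a), ready(b), ready(d)}
4. flip(f,a)  →  {above(a), above(e), holds(a), holds(b), holds(f), linked(a), linked(d), linked(e), linked(f), marked(a), marked(b), marked(d), marked(e), ready(a), ready(b), ready(d), ready(f)}
optimal plan length = 4; 4 > 2

No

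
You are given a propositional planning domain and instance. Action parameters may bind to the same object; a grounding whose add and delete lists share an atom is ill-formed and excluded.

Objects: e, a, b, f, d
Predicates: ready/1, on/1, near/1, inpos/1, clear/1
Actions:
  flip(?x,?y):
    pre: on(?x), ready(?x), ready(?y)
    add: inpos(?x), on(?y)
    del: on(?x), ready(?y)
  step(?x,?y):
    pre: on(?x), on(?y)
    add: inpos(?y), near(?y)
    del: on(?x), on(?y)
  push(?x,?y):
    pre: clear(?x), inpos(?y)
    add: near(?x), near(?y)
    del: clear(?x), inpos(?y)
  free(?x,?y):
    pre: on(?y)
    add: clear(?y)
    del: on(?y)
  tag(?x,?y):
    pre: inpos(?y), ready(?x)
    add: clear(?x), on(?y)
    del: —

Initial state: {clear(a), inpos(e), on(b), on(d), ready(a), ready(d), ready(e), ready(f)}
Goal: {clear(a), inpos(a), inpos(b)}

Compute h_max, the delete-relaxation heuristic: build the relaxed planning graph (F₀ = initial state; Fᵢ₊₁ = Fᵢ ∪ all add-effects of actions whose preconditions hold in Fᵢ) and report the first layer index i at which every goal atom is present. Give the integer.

2

F0 = init (8 atoms)
F1 = F0 ∪ {clear(b), clear(d), clear(e), clear(f), inpos(b), inpos(d), near(a), near(b), near(d), near(e), on(a), on(e), on(f)}  (21 atoms)
F2 = F1 ∪ {inpos(a), inpos(f), near(f)}  (24 atoms)
goal ⊆ F2  ⇒  h_max = 2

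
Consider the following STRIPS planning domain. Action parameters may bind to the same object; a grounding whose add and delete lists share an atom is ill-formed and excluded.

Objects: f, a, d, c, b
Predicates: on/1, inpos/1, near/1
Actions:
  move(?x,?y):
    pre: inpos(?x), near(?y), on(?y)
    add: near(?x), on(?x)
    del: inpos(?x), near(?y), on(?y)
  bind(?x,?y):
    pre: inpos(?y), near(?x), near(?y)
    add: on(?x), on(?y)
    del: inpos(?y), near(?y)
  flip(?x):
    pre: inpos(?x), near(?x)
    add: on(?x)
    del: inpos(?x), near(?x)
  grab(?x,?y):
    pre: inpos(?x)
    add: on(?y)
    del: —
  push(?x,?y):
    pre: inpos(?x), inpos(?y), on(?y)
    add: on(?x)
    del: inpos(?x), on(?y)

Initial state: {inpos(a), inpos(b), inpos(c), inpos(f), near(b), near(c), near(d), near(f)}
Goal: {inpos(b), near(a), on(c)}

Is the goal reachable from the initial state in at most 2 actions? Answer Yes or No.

1. bind(f,c)  →  {inpos(a), inpos(b), inpos(f), near(b), near(d), near(f), on(c), on(f)}
2. move(a,f)  →  {inpos(b), inpos(f), near(a), near(b), near(d), on(a), on(c)}
optimal plan length = 2; 2 ≤ 2

Yes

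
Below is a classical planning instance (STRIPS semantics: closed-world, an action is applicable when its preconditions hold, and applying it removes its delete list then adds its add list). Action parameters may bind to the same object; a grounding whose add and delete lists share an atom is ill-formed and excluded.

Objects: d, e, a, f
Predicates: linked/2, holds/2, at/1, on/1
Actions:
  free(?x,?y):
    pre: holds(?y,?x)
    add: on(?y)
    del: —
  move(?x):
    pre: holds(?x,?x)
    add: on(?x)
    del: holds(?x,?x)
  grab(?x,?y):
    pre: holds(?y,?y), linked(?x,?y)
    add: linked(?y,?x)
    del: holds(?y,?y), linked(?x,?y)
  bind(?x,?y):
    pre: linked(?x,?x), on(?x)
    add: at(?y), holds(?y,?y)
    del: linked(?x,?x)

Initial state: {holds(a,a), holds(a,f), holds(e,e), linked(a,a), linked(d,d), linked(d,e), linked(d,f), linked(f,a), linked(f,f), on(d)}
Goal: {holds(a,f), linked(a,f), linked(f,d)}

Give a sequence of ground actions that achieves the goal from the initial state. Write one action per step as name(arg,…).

1. grab(f,a)  →  {holds(a,f), holds(e,e), linked(a,a), linked(a,f), linked(d,d), linked(d,e), linked(d,f), linked(f,f), on(d)}
2. bind(d,f)  →  {at(f), holds(a,f), holds(e,e), holds(f,f), linked(a,a), linked(a,f), linked(d,e), linked(d,f), linked(f,f), on(d)}
3. grab(d,f)  →  {at(f), holds(a,f), holds(e,e), linked(a,a), linked(a,f), linked(d,e), linked(f,d), linked(f,f), on(d)}

grab(f,a); bind(d,f); grab(d,f)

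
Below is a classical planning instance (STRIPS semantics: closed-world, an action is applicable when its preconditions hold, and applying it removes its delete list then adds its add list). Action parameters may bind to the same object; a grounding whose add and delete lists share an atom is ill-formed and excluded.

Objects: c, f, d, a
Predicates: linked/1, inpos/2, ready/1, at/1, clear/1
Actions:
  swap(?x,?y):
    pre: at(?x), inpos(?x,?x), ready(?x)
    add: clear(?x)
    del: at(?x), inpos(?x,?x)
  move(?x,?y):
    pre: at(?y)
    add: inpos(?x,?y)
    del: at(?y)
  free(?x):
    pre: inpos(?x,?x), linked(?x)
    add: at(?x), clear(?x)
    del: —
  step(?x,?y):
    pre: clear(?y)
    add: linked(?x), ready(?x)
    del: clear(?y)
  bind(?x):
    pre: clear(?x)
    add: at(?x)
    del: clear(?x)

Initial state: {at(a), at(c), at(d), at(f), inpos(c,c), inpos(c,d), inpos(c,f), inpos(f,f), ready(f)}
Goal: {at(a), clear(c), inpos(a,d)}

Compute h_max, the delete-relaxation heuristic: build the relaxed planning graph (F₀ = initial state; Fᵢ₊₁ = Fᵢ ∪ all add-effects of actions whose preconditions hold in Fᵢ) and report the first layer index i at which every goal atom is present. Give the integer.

F0 = init (9 atoms)
F1 = F0 ∪ {clear(f), inpos(a,a), inpos(a,c), inpos(a,d), inpos(a,f), inpos(c,a), inpos(d,a), inpos(d,c), inpos(d,d), inpos(d,f), inpos(f,a), inpos(f,c), inpos(f,d)}  (22 atoms)
F2 = F1 ∪ {linked(a), linked(c), linked(d), linked(f), ready(a), ready(c), ready(d)}  (29 atoms)
F3 = F2 ∪ {clear(a), clear(c), clear(d)}  (32 atoms)
goal ⊆ F3  ⇒  h_max = 3

3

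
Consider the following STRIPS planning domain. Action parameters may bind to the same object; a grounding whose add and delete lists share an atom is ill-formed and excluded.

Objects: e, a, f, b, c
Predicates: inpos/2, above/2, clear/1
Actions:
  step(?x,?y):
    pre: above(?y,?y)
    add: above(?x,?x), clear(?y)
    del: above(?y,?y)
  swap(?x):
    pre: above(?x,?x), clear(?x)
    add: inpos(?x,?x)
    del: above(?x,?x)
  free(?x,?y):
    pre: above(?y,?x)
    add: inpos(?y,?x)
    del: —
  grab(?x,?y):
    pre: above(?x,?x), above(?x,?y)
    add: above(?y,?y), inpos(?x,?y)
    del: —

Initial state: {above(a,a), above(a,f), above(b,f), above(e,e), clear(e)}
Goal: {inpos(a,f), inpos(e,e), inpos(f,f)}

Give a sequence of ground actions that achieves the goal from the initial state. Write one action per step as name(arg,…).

1. swap(e)  →  {above(a,a), above(a,f), above(b,f), clear(e), inpos(e,e)}
2. grab(a,f)  →  {above(a,a), above(a,f), above(b,f), above(f,f), clear(e), inpos(a,f), inpos(e,e)}
3. free(f,f)  →  {above(a,a), above(a,f), above(b,f), above(f,f), clear(e), inpos(a,f), inpos(e,e), inpos(f,f)}

swap(e); grab(a,f); free(f,f)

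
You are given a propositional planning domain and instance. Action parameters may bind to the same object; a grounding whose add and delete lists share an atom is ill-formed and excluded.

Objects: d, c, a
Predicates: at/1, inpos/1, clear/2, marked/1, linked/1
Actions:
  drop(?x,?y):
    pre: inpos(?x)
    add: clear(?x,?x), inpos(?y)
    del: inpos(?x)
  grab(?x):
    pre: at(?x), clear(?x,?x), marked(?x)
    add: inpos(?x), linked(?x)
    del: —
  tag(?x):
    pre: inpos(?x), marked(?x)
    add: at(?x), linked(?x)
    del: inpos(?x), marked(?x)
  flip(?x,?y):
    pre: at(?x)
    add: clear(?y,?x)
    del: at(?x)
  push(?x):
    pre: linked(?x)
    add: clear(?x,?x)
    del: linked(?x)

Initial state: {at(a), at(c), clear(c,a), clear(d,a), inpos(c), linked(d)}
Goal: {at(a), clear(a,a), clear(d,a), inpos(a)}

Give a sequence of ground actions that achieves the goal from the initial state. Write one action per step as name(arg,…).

drop(c,a); drop(a,d); drop(d,a)

1. drop(c,a)  →  {at(a), at(c), clear(c,a), clear(c,c), clear(d,a), inpos(a), linked(d)}
2. drop(a,d)  →  {at(a), at(c), clear(a,a), clear(c,a), clear(c,c), clear(d,a), inpos(d), linked(d)}
3. drop(d,a)  →  {at(a), at(c), clear(a,a), clear(c,a), clear(c,c), clear(d,a), clear(d,d), inpos(a), linked(d)}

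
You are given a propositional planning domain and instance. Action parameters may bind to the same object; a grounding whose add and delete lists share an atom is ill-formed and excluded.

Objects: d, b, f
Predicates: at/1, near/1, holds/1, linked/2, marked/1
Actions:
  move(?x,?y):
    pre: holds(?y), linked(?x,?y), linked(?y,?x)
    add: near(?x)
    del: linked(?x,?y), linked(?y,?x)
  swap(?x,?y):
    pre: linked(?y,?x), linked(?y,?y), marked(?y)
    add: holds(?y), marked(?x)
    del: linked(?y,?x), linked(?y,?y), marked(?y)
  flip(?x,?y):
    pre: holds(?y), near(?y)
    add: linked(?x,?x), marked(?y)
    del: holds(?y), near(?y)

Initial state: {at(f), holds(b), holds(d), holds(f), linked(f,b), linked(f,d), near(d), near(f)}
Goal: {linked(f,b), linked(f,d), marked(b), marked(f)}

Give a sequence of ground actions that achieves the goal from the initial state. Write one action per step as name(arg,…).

flip(b,f); move(b,b); flip(d,b)

1. flip(b,f)  →  {at(f), holds(b), holds(d), linked(b,b), linked(f,b), linked(f,d), marked(f), near(d)}
2. move(b,b)  →  {at(f), holds(b), holds(d), linked(f,b), linked(f,d), marked(f), near(b), near(d)}
3. flip(d,b)  →  {at(f), holds(d), linked(d,d), linked(f,b), linked(f,d), marked(b), marked(f), near(d)}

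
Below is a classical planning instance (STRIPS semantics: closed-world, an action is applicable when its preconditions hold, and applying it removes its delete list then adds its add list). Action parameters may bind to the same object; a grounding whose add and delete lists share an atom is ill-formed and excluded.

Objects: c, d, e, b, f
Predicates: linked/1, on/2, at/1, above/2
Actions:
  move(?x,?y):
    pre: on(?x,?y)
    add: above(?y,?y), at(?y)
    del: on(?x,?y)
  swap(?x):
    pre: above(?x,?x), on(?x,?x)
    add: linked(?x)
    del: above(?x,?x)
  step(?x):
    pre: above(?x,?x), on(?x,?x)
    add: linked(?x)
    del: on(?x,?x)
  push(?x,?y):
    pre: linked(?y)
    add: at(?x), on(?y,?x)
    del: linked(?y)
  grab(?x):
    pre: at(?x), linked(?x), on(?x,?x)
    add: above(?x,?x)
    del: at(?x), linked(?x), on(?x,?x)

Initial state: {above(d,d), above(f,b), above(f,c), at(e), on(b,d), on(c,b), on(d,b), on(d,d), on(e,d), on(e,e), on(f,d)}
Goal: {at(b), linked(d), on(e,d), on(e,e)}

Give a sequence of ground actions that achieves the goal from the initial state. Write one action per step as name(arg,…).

move(c,b); swap(d)

1. move(c,b)  →  {above(b,b), above(d,d), above(f,b), above(f,c), at(b), at(e), on(b,d), on(d,b), on(d,d), on(e,d), on(e,e), on(f,d)}
2. swap(d)  →  {above(b,b), above(f,b), above(f,c), at(b), at(e), linked(d), on(b,d), on(d,b), on(d,d), on(e,d), on(e,e), on(f,d)}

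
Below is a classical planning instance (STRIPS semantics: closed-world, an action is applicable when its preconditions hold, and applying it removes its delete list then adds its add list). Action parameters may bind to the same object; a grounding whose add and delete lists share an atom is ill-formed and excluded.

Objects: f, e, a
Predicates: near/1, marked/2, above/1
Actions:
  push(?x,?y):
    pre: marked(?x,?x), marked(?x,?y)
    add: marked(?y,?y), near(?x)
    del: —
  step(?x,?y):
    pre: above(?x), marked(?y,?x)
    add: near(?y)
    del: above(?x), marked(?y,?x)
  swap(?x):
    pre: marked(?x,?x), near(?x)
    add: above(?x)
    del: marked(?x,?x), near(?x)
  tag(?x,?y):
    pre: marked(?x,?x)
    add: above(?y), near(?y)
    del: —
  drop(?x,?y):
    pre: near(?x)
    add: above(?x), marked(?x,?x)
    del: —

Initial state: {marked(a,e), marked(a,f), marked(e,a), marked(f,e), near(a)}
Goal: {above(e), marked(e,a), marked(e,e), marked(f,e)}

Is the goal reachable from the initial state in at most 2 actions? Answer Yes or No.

No

1. drop(a,f)  →  {above(a), marked(a,a), marked(a,e), marked(a,f), marked(e,a), marked(f,e), near(a)}
2. push(a,e)  →  {above(a), marked(a,a), marked(a,e), marked(a,f), marked(e,a), marked(e,e), marked(f,e), near(a)}
3. tag(e,e)  →  {above(a), above(e), marked(a,a), marked(a,e), marked(a,f), marked(e,a), marked(e,e), marked(f,e), near(a), near(e)}
optimal plan length = 3; 3 > 2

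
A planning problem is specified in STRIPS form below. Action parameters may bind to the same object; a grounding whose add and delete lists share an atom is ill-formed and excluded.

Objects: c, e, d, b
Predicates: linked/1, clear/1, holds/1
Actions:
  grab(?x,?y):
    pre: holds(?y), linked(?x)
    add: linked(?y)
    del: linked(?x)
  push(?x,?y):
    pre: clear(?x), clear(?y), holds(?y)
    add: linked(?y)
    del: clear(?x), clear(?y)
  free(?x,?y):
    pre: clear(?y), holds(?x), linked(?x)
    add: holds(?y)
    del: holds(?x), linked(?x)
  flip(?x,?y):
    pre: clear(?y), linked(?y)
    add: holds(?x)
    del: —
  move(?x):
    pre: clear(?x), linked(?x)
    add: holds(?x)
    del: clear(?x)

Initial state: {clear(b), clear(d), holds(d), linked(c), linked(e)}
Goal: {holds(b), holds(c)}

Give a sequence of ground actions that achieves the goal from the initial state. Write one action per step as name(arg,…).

1. grab(c,d)  →  {clear(b), clear(d), holds(d), linked(d), linked(e)}
2. flip(c,d)  →  {clear(b), clear(d), holds(c), holds(d), linked(d), linked(e)}
3. free(d,b)  →  {clear(b), clear(d), holds(b), holds(c), linked(e)}

grab(c,d); flip(c,d); free(d,b)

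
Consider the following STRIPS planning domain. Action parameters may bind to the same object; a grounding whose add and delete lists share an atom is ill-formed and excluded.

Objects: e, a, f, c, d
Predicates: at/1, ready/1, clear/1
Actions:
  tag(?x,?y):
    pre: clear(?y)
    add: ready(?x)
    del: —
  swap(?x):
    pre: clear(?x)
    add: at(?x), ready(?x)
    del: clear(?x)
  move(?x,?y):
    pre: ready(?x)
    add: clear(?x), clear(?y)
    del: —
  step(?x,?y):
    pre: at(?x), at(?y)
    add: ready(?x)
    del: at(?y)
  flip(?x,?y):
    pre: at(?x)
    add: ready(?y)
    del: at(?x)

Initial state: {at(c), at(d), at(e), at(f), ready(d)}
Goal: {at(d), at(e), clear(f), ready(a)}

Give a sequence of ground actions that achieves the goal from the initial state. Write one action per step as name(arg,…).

move(d,f); tag(a,f)

1. move(d,f)  →  {at(c), at(d), at(e), at(f), clear(d), clear(f), ready(d)}
2. tag(a,f)  →  {at(c), at(d), at(e), at(f), clear(d), clear(f), ready(a), ready(d)}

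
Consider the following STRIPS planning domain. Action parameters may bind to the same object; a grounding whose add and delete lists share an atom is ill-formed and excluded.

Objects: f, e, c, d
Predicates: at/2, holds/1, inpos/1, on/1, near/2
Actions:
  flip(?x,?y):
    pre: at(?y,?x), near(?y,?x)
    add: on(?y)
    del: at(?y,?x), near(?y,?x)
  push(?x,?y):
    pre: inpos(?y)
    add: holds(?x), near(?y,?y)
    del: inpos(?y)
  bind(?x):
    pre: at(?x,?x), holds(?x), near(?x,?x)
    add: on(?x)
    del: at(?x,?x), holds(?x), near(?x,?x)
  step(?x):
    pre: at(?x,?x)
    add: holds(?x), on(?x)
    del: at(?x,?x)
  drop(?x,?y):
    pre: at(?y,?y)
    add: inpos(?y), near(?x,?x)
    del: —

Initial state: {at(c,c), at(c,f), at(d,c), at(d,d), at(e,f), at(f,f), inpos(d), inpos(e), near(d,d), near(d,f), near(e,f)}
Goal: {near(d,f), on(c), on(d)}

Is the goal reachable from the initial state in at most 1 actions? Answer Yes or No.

No

1. flip(d,d)  →  {at(c,c), at(c,f), at(d,c), at(e,f), at(f,f), inpos(d), inpos(e), near(d,f), near(e,f), on(d)}
2. step(c)  →  {at(c,f), at(d,c), at(e,f), at(f,f), holds(c), inpos(d), inpos(e), near(d,f), near(e,f), on(c), on(d)}
optimal plan length = 2; 2 > 1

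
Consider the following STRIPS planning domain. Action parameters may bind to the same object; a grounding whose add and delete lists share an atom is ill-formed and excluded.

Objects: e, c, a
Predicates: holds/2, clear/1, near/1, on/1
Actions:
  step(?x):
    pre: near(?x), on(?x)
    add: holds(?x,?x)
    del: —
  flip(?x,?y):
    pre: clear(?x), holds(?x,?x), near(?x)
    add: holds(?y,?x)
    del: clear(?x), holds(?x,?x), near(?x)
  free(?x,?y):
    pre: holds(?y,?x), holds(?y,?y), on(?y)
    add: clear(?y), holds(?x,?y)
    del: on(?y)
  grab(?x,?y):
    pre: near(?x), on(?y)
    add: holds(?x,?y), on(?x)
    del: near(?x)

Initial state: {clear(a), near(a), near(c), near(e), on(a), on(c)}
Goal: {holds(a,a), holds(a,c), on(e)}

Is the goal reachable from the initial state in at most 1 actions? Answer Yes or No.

No

1. step(a)  →  {clear(a), holds(a,a), near(a), near(c), near(e), on(a), on(c)}
2. grab(e,c)  →  {clear(a), holds(a,a), holds(e,c), near(a), near(c), on(a), on(c), on(e)}
3. grab(a,c)  →  {clear(a), holds(a,a), holds(a,c), holds(e,c), near(c), on(a), on(c), on(e)}
optimal plan length = 3; 3 > 1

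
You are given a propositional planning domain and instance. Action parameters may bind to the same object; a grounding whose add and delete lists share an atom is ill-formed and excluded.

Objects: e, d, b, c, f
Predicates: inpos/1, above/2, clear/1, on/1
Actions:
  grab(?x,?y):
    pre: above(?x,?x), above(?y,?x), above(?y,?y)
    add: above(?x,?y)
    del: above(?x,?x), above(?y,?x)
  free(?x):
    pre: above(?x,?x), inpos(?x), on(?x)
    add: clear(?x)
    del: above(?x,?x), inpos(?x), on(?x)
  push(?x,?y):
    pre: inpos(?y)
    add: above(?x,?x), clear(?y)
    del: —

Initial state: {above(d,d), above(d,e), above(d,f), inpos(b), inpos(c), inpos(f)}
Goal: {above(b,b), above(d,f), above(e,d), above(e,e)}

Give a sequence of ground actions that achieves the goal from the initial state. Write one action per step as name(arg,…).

1. push(e,b)  →  {above(d,d), above(d,e), above(d,f), above(e,e), clear(b), inpos(b), inpos(c), inpos(f)}
2. grab(e,d)  →  {above(d,d), above(d,f), above(e,d), clear(b), inpos(b), inpos(c), inpos(f)}
3. push(e,b)  →  {above(d,d), above(d,f), above(e,d), above(e,e), clear(b), inpos(b), inpos(c), inpos(f)}
4. push(b,b)  →  {above(b,b), above(d,d), above(d,f), above(e,d), above(e,e), clear(b), inpos(b), inpos(c), inpos(f)}

push(e,b); grab(e,d); push(e,b); push(b,b)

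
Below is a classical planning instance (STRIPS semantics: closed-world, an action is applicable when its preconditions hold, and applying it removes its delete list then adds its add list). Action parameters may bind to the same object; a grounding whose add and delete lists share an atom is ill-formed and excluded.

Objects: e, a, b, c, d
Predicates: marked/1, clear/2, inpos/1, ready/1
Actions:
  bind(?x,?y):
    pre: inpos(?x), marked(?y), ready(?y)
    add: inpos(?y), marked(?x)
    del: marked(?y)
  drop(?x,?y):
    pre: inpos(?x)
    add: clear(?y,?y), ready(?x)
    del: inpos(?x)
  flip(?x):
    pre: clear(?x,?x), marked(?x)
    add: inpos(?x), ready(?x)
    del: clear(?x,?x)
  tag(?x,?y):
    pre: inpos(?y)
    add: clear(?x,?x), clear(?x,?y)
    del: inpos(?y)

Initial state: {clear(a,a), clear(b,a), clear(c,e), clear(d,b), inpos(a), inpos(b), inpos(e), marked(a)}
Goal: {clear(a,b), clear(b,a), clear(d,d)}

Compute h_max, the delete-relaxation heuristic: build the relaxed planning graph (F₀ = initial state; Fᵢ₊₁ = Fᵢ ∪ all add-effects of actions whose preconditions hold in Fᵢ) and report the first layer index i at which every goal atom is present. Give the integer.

F0 = init (8 atoms)
F1 = F0 ∪ {clear(a,b), clear(a,e), clear(b,b), clear(b,e), clear(c,a), clear(c,b), clear(c,c), clear(d,a), clear(d,d), clear(d,e), clear(e,a), clear(e,b), clear(e,e), ready(a), ready(b), ready(e)}  (24 atoms)
goal ⊆ F1  ⇒  h_max = 1

1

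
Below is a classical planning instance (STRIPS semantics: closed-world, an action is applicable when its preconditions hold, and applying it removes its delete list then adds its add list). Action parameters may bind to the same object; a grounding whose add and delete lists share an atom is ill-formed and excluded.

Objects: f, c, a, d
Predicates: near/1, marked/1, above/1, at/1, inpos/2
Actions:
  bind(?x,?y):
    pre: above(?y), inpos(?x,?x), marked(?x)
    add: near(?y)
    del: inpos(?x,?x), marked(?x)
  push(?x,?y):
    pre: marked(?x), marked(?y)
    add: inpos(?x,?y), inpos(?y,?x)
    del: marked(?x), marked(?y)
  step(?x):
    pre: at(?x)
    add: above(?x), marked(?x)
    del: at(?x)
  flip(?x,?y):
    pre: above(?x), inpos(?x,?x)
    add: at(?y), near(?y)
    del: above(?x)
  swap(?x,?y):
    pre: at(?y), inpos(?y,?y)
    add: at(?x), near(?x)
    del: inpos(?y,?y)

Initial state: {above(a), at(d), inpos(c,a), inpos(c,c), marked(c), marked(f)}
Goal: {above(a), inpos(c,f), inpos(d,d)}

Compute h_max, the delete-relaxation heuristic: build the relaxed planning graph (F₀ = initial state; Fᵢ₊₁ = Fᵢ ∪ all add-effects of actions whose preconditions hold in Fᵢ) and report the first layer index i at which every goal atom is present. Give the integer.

2

F0 = init (6 atoms)
F1 = F0 ∪ {above(d), inpos(c,f), inpos(f,c), inpos(f,f), marked(d), near(a)}  (12 atoms)
F2 = F1 ∪ {inpos(c,d), inpos(d,c), inpos(d,d), inpos(d,f), inpos(f,d), near(d)}  (18 atoms)
goal ⊆ F2  ⇒  h_max = 2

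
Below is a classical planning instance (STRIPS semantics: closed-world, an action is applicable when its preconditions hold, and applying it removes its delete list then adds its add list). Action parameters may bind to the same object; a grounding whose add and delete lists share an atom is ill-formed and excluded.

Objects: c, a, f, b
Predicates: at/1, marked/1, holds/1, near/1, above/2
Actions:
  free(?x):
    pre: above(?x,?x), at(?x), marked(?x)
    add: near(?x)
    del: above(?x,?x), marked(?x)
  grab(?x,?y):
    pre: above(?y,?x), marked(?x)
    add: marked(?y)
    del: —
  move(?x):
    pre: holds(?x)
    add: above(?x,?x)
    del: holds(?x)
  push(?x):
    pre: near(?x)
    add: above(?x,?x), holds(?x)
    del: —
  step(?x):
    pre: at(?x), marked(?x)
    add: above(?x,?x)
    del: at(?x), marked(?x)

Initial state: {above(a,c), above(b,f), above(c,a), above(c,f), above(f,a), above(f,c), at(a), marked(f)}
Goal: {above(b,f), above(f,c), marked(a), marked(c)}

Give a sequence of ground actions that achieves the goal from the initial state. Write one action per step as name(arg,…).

grab(f,c); grab(c,a)

1. grab(f,c)  →  {above(a,c), above(b,f), above(c,a), above(c,f), above(f,a), above(f,c), at(a), marked(c), marked(f)}
2. grab(c,a)  →  {above(a,c), above(b,f), above(c,a), above(c,f), above(f,a), above(f,c), at(a), marked(a), marked(c), marked(f)}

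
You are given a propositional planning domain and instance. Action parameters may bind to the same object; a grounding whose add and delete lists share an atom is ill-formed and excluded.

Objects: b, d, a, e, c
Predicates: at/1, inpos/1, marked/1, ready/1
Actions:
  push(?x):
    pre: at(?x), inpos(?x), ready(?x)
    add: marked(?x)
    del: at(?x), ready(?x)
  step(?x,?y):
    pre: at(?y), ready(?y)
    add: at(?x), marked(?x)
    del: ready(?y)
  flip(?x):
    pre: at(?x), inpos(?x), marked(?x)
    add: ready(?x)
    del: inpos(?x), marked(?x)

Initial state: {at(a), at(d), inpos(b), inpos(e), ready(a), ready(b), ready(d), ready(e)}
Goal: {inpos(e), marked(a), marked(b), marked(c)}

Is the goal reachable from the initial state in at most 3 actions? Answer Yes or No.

1. step(b,d)  →  {at(a), at(b), at(d), inpos(b), inpos(e), marked(b), ready(a), ready(b), ready(e)}
2. step(a,b)  →  {at(a), at(b), at(d), inpos(b), inpos(e), marked(a), marked(b), ready(a), ready(e)}
3. step(c,a)  →  {at(a), at(b), at(c), at(d), inpos(b), inpos(e), marked(a), marked(b), marked(c), ready(e)}
optimal plan length = 3; 3 ≤ 3

Yes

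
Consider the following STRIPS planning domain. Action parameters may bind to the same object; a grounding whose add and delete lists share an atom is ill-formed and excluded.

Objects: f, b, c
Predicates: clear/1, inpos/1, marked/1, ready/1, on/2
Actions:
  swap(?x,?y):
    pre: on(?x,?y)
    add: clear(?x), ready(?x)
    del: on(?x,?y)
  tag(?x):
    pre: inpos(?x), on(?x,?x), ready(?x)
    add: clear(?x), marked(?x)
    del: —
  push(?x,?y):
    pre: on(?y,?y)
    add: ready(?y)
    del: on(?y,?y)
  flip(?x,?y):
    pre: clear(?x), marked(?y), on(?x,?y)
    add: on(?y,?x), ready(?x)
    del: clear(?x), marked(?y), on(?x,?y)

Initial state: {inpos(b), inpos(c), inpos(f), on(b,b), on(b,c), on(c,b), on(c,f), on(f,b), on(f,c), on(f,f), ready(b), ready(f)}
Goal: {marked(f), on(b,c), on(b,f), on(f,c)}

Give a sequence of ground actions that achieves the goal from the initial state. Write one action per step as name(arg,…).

tag(f); tag(b); flip(f,b)

1. tag(f)  →  {clear(f), inpos(b), inpos(c), inpos(f), marked(f), on(b,b), on(b,c), on(c,b), on(c,f), on(f,b), on(f,c), on(f,f), ready(b), ready(f)}
2. tag(b)  →  {clear(b), clear(f), inpos(b), inpos(c), inpos(f), marked(b), marked(f), on(b,b), on(b,c), on(c,b), on(c,f), on(f,b), on(f,c), on(f,f), ready(b), ready(f)}
3. flip(f,b)  →  {clear(b), inpos(b), inpos(c), inpos(f), marked(f), on(b,b), on(b,c), on(b,f), on(c,b), on(c,f), on(f,c), on(f,f), ready(b), ready(f)}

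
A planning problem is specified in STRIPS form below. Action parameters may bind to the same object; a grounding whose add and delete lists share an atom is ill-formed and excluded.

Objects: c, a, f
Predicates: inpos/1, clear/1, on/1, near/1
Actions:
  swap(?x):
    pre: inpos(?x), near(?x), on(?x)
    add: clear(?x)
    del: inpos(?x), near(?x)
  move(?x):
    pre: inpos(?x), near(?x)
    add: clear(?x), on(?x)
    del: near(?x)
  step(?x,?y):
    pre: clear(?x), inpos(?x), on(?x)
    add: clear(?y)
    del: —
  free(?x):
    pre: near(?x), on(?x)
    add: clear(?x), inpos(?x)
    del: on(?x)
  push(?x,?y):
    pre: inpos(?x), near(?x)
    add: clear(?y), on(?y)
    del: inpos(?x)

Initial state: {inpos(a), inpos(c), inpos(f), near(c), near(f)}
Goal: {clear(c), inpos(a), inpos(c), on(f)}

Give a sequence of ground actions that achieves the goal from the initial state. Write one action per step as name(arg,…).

1. move(c)  →  {clear(c), inpos(a), inpos(c), inpos(f), near(f), on(c)}
2. move(f)  →  {clear(c), clear(f), inpos(a), inpos(c), inpos(f), on(c), on(f)}

move(c); move(f)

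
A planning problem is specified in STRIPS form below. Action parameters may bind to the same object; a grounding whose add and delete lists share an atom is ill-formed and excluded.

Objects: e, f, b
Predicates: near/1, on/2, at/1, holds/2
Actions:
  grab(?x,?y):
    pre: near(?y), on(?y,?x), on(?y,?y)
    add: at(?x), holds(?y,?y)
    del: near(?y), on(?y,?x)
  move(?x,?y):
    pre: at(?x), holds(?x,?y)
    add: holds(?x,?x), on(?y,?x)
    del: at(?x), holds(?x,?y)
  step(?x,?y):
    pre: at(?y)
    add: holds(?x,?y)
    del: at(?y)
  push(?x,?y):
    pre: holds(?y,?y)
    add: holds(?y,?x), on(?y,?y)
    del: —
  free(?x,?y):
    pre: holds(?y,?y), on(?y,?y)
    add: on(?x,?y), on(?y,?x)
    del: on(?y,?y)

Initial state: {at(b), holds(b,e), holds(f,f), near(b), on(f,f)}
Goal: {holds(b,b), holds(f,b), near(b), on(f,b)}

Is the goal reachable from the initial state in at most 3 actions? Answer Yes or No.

Yes

1. move(b,e)  →  {holds(b,b), holds(f,f), near(b), on(e,b), on(f,f)}
2. push(b,f)  →  {holds(b,b), holds(f,b), holds(f,f), near(b), on(e,b), on(f,f)}
3. free(b,f)  →  {holds(b,b), holds(f,b), holds(f,f), near(b), on(b,f), on(e,b), on(f,b)}
optimal plan length = 3; 3 ≤ 3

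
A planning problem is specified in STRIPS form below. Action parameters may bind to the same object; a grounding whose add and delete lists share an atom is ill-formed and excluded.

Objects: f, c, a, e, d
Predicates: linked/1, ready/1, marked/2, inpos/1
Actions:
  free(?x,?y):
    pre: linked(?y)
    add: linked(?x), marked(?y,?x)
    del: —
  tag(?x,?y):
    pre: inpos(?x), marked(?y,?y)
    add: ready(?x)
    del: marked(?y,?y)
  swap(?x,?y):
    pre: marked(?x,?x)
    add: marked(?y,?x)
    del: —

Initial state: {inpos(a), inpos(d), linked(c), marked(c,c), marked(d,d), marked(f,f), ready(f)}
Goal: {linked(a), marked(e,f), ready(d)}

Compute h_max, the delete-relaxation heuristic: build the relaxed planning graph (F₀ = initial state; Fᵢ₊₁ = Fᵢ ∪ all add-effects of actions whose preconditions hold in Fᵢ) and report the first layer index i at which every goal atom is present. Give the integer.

F0 = init (7 atoms)
F1 = F0 ∪ {linked(a), linked(d), linked(e), linked(f), marked(a,c), marked(a,d), marked(a,f), marked(c,a), marked(c,d), marked(c,e), marked(c,f), marked(d,c), marked(d,f), marked(e,c), marked(e,d), marked(e,f), marked(f,c), marked(f,d), ready(a), ready(d)}  (27 atoms)
goal ⊆ F1  ⇒  h_max = 1

1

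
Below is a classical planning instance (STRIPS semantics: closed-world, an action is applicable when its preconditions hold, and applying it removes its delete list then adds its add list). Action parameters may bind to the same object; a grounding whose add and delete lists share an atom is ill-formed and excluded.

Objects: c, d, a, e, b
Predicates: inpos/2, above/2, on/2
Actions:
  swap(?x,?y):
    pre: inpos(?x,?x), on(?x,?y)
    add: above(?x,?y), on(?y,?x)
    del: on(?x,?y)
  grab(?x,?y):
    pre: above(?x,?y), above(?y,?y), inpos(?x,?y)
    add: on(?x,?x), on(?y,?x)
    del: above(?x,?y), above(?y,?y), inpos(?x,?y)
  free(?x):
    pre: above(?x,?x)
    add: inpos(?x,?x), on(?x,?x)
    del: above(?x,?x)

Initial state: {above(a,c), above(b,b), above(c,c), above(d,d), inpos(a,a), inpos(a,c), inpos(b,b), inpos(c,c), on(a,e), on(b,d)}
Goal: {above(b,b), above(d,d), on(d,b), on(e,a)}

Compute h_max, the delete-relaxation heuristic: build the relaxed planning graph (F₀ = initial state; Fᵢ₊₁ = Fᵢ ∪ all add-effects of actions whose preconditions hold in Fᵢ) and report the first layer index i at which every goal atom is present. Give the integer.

F0 = init (10 atoms)
F1 = F0 ∪ {above(a,e), above(b,d), inpos(d,d), on(a,a), on(b,b), on(c,a), on(c,c), on(d,b), on(d,d), on(e,a)}  (20 atoms)
goal ⊆ F1  ⇒  h_max = 1

1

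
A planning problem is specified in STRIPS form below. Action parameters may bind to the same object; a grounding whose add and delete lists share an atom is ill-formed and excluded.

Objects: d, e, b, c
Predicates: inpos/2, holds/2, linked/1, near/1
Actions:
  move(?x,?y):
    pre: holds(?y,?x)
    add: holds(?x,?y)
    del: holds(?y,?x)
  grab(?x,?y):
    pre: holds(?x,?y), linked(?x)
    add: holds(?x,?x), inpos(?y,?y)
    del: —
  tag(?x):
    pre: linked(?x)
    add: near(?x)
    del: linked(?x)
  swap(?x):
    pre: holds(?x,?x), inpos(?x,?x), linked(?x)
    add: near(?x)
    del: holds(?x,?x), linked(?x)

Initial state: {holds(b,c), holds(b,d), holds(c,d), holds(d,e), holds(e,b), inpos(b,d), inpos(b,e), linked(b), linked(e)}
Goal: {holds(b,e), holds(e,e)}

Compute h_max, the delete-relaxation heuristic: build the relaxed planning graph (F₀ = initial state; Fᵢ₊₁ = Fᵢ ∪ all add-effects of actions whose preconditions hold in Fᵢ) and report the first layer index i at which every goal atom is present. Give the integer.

F0 = init (9 atoms)
F1 = F0 ∪ {holds(b,b), holds(b,e), holds(c,b), holds(d,b), holds(d,c), holds(e,d), holds(e,e), inpos(b,b), inpos(c,c), inpos(d,d), near(b), near(e)}  (21 atoms)
goal ⊆ F1  ⇒  h_max = 1

1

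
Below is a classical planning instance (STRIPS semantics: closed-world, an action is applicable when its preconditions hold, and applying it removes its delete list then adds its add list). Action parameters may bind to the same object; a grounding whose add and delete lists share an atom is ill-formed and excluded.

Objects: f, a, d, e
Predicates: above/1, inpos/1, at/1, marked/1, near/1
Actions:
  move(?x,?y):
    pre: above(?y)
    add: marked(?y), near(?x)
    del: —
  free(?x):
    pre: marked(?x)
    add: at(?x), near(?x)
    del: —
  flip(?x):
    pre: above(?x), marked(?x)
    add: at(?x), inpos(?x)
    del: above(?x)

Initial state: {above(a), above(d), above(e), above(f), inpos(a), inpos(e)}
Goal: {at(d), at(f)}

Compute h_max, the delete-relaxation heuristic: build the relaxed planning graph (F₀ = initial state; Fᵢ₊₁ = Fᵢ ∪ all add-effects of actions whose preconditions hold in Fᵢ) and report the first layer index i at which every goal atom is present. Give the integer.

2

F0 = init (6 atoms)
F1 = F0 ∪ {marked(a), marked(d), marked(e), marked(f), near(a), near(d), near(e), near(f)}  (14 atoms)
F2 = F1 ∪ {at(a), at(d), at(e), at(f), inpos(d), inpos(f)}  (20 atoms)
goal ⊆ F2  ⇒  h_max = 2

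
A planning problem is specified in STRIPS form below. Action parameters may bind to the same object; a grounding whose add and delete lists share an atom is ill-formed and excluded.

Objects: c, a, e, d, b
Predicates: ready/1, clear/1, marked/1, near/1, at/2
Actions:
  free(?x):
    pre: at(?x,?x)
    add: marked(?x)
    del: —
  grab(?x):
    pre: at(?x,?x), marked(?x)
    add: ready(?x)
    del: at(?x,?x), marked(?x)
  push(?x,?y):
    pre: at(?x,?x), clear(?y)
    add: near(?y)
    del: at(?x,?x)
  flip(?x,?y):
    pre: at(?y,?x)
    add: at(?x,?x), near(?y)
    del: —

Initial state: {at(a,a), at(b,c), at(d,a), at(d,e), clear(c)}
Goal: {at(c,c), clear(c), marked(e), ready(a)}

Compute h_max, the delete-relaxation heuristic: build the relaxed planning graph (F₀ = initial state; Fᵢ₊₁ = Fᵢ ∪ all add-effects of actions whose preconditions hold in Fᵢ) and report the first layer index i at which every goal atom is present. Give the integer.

F0 = init (5 atoms)
F1 = F0 ∪ {at(c,c), at(e,e), marked(a), near(a), near(b), near(c), near(d)}  (12 atoms)
F2 = F1 ∪ {marked(c), marked(e), near(e), ready(a)}  (16 atoms)
goal ⊆ F2  ⇒  h_max = 2

2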